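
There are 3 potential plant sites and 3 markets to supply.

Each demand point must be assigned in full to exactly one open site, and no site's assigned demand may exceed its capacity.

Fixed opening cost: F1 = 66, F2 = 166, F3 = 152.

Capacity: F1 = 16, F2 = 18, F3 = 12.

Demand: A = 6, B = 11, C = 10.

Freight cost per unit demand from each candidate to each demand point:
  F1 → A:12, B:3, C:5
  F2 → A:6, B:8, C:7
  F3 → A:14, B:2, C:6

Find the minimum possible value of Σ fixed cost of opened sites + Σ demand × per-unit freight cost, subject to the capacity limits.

Open {F1, F3}; cheapest assignment that respects the capacities:
  F1 (cap 16, load 16): A, C — cost 6×12 + 10×5 = 122
  F3 (cap 12, load 11): B — cost 11×2 = 22
  Shipping 144, fixed 218 → total 362.
  Any other capacity-feasible assignment to {F1, F3} ships for at least 144.
Compare {F1, F2}: its best feasible assignment gives total 371.
Compare {F2, F3}: its best feasible assignment gives total 446.
Every other set of open sites that can feasibly serve all demand totals ≥ 371 even under its best assignment. Minimum: 362.

362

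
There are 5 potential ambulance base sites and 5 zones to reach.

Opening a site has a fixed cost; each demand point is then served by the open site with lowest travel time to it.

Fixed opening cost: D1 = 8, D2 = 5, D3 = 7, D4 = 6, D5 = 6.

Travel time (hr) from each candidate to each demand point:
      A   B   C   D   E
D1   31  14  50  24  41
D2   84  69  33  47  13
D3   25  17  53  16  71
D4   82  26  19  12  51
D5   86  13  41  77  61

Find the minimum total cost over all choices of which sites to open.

Open {D2, D3, D4}: assign each demand point to its cheapest open site.
  A→D3 25, B→D3 17, C→D4 19, D→D4 12, E→D2 13
  travel time 86, fixed 18 → total 104.
Compare {D2, D3, D4, D5}: travel time 82 + fixed 24 = 106.
Compare {D1, D2, D4}: travel time 89 + fixed 19 = 108.
Compare {D1, D2, D3, D4}: travel time 83 + fixed 26 = 109.
All other subsets cost ≥ 106. Minimum total cost: 104.

104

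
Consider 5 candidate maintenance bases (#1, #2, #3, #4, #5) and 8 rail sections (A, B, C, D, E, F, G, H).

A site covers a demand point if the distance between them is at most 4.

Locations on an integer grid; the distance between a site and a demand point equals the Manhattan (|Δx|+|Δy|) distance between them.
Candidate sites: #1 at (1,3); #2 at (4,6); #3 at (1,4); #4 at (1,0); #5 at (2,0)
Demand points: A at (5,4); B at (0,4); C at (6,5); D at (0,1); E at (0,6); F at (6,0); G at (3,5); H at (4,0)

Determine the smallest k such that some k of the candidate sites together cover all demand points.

Coverage sets (demand points within 4 of each site):
  #1: {B, D, E, G}
  #2: {A, C, E, G}
  #3: {A, B, D, E, G}
  #4: {D, H}
  #5: {D, F, H}
No 2 sites suffice: every size-2 union leaves at least one demand point uncovered.
But {#1, #2, #5} covers everything, so the minimum is 3.

3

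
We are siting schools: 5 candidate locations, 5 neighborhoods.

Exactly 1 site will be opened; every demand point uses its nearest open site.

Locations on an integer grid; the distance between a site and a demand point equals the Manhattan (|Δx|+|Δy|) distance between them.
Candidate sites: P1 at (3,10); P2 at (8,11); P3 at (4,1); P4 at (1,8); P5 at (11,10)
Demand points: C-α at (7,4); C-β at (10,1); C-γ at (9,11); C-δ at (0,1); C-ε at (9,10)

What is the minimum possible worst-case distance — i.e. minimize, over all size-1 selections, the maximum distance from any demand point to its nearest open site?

Open {P3}.
  Farthest demand point is C-γ at distance 15 (to P3); all others are ≤ 15.
With {P1} the worst case is 16.
With {P4} the worst case is 16.
No size-1 selection achieves below 15.

15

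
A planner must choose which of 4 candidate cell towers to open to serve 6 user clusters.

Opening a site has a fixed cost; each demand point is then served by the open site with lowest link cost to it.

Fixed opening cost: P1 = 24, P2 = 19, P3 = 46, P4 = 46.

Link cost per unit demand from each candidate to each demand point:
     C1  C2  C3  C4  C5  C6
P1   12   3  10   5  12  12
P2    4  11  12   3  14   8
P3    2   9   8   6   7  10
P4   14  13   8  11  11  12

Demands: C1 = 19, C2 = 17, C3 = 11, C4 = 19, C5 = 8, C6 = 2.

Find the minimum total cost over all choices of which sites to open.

395

Open {P1, P2, P3}: assign each demand point to its cheapest open site.
  C1→P3 19×2=38, C2→P1 17×3=51, C3→P3 11×8=88, C4→P2 19×3=57, C5→P3 8×7=56, C6→P2 2×8=16
  link cost 306, fixed 89 → total 395.
Compare {P1, P3}: link cost 348 + fixed 70 = 418.
Compare {P1, P2, P3, P4}: link cost 306 + fixed 135 = 441.
Compare {P1, P2}: link cost 406 + fixed 43 = 449.
All other subsets cost ≥ 418. Minimum total cost: 395.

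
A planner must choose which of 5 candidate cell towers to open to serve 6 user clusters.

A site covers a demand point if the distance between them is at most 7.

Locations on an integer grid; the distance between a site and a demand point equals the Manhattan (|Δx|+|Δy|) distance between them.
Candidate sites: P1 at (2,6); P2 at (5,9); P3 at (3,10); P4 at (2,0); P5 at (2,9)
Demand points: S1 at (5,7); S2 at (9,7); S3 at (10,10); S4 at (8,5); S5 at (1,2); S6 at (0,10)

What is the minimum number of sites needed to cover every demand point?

2

Coverage sets (demand points within 7 of each site):
  P1: {S1, S4, S5, S6}
  P2: {S1, S2, S3, S4, S6}
  P3: {S1, S3, S6}
  P4: {S5}
  P5: {S1, S6}
No single site covers all 6 demand points.
But {P1, P2} covers everything, so the minimum is 2.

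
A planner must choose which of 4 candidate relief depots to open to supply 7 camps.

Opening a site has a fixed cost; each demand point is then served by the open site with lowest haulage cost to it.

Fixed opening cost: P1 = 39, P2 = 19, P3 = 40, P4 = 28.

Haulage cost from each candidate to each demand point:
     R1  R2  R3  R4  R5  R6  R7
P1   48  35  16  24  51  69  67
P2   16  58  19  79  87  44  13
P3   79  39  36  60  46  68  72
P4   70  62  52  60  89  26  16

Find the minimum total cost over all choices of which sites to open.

Open {P1, P2}: assign each demand point to its cheapest open site.
  R1→P2 16, R2→P1 35, R3→P1 16, R4→P1 24, R5→P1 51, R6→P2 44, R7→P2 13
  haulage cost 199, fixed 58 → total 257.
Compare {P1, P2, P4}: haulage cost 181 + fixed 86 = 267.
Compare {P1, P4}: haulage cost 216 + fixed 67 = 283.
Compare {P1, P2, P3}: haulage cost 194 + fixed 98 = 292.
All other subsets cost ≥ 267. Minimum total cost: 257.

257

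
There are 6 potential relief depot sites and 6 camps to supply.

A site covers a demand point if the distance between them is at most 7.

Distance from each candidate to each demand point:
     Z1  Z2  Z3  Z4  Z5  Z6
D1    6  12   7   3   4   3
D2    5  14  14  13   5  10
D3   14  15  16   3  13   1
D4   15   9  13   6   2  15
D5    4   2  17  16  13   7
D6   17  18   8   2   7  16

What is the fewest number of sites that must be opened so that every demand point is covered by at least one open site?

Coverage sets (demand points within 7 of each site):
  D1: {Z1, Z3, Z4, Z5, Z6}
  D2: {Z1, Z5}
  D3: {Z4, Z6}
  D4: {Z4, Z5}
  D5: {Z1, Z2, Z6}
  D6: {Z4, Z5}
No single site covers all 6 demand points.
But {D1, D5} covers everything, so the minimum is 2.

2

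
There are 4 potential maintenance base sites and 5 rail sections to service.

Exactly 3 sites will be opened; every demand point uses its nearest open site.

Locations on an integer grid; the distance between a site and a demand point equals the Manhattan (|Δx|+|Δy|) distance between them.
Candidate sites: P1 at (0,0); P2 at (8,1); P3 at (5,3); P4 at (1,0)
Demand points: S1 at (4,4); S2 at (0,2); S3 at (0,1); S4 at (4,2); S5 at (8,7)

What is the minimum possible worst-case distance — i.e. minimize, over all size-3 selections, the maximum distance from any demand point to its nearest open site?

Open {P1, P2, P3}.
  Farthest demand point is S5 at distance 6 (to P2); all others are ≤ 6.
With {P2, P3, P4} the worst case is 6.
With {P1, P2, P4} the worst case is 7.
No size-3 selection achieves below 6.

6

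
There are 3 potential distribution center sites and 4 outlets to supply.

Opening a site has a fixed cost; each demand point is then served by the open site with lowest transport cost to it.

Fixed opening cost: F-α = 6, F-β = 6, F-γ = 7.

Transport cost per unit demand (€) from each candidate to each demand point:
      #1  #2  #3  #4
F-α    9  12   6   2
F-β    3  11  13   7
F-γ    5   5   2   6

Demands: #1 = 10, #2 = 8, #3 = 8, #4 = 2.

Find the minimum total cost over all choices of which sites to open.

109

Open {F-α, F-β, F-γ}: assign each demand point to its cheapest open site.
  #1→F-β 10×3=30, #2→F-γ 8×5=40, #3→F-γ 8×2=16, #4→F-α 2×2=4
  transport cost 90, fixed 19 → total 109.
Compare {F-β, F-γ}: transport cost 98 + fixed 13 = 111.
Compare {F-α, F-γ}: transport cost 110 + fixed 13 = 123.
Compare {F-γ}: transport cost 118 + fixed 7 = 125.
All other subsets cost ≥ 111. Minimum total cost: 109.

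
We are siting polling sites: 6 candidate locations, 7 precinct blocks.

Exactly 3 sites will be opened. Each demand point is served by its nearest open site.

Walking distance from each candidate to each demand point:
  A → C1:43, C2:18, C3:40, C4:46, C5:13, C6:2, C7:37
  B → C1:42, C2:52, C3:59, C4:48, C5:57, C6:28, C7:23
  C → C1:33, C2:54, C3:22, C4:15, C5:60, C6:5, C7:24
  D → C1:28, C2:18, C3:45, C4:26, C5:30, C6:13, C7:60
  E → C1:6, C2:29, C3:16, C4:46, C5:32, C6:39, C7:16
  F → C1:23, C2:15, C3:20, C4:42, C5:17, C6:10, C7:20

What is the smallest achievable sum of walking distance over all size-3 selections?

Open {A, C, E}.
  C1→E 6, C2→A 18, C3→E 16, C4→C 15, C5→A 13, C6→A 2, C7→E 16  ⇒ total 86.
Compare {C, E, F}: total 90.
Compare {A, D, E}: total 97.
No size-3 selection does better; minimum is 86.

86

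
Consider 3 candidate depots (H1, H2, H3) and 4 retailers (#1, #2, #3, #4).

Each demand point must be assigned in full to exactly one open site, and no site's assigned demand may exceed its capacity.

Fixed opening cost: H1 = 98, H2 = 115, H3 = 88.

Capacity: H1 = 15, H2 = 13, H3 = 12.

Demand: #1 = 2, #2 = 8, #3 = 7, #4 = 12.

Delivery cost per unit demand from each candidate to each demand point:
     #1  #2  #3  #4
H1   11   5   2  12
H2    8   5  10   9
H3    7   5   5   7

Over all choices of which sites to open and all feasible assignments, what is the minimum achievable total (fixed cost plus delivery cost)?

455

Open {H1, H2, H3}; cheapest assignment that respects the capacities:
  H1 (cap 15, load 15): #2, #3 — cost 8×5 + 7×2 = 54
  H2 (cap 13, load 2): #1 — cost 2×8 = 16
  H3 (cap 12, load 12): #4 — cost 12×7 = 84
  Shipping 154, fixed 301 → total 455.
  Any other capacity-feasible assignment to {H1, H2, H3} ships for at least 154.
Total demand is 29 and no other set of sites has combined capacity ≥ 29, so {H1, H2, H3} is the only feasible choice of open sites. Minimum: 455.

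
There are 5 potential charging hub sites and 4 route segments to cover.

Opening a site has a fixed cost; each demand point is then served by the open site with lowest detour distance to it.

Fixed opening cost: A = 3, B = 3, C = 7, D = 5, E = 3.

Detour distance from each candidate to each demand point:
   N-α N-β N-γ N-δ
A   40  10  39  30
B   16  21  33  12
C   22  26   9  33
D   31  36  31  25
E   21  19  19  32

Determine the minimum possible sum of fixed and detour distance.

60

Open {A, B, C}: assign each demand point to its cheapest open site.
  N-α→B 16, N-β→A 10, N-γ→C 9, N-δ→B 12
  detour distance 47, fixed 13 → total 60.
Compare {A, B, C, E}: detour distance 47 + fixed 16 = 63.
Compare {A, B, C, D}: detour distance 47 + fixed 18 = 65.
Compare {A, B, E}: detour distance 57 + fixed 9 = 66.
All other subsets cost ≥ 63. Minimum total cost: 60.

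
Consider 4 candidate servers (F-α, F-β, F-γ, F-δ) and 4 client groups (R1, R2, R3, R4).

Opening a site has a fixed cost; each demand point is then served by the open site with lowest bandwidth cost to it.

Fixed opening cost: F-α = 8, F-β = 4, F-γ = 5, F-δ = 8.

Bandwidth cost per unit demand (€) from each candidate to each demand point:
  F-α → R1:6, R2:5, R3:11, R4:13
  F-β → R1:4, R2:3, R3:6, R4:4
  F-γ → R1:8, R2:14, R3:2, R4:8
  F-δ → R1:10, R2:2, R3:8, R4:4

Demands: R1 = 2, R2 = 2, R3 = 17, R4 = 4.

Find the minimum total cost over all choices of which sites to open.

73

Open {F-β, F-γ}: assign each demand point to its cheapest open site.
  R1→F-β 2×4=8, R2→F-β 2×3=6, R3→F-γ 17×2=34, R4→F-β 4×4=16
  bandwidth cost 64, fixed 9 → total 73.
Compare {F-β, F-γ, F-δ}: bandwidth cost 62 + fixed 17 = 79.
Compare {F-α, F-β, F-γ}: bandwidth cost 64 + fixed 17 = 81.
Compare {F-γ, F-δ}: bandwidth cost 70 + fixed 13 = 83.
All other subsets cost ≥ 79. Minimum total cost: 73.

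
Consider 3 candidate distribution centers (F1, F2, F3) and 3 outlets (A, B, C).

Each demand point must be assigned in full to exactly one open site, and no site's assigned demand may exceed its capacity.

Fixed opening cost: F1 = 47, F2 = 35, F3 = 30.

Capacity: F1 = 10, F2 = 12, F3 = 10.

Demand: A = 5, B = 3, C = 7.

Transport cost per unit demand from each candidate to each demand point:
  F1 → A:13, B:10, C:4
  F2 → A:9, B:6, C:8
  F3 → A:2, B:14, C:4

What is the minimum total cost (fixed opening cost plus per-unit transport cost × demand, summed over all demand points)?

Open {F1, F3}; cheapest assignment that respects the capacities:
  F1 (cap 10, load 10): B, C — cost 3×10 + 7×4 = 58
  F3 (cap 10, load 5): A — cost 5×2 = 10
  Shipping 68, fixed 77 → total 145.
  Any other capacity-feasible assignment to {F1, F3} ships for at least 68.
Compare {F2, F3}: its best feasible assignment gives total 149.
Compare {F1, F2, F3}: its best feasible assignment gives total 168.
Every other set of open sites that can feasibly serve all demand totals ≥ 149 even under its best assignment. Minimum: 145.

145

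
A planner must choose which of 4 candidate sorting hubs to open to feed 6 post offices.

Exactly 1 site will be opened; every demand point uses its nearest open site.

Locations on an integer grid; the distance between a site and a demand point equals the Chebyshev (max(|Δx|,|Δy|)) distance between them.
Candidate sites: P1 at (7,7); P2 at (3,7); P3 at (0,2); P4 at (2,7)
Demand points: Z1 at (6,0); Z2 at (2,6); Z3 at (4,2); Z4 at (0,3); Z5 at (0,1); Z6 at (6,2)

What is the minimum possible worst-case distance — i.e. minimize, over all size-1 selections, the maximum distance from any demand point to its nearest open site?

Open {P3}.
  Farthest demand point is Z1 at distance 6 (to P3); all others are ≤ 6.
With {P1} the worst case is 7.
With {P2} the worst case is 7.
No size-1 selection achieves below 6.

6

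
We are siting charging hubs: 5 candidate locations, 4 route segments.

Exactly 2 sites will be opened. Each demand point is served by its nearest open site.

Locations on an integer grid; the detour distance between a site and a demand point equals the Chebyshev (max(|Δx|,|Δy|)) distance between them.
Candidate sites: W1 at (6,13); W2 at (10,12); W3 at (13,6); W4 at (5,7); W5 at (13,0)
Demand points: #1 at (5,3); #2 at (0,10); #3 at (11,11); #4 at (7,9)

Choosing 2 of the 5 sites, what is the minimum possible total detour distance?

12

Open {W2, W4}.
  #1→W4 4, #2→W4 5, #3→W2 1, #4→W4 2  ⇒ total 12.
Compare {W1, W4}: total 16.
Compare {W3, W4}: total 16.
No size-2 selection does better; minimum is 12.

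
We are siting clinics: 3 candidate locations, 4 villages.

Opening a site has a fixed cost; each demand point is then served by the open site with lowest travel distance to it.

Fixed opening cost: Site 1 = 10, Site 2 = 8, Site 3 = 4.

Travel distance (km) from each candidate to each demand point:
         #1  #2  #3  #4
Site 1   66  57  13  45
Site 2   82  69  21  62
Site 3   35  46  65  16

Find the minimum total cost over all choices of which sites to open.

124

Open {Site 1, Site 3}: assign each demand point to its cheapest open site.
  #1→Site 3 35, #2→Site 3 46, #3→Site 1 13, #4→Site 3 16
  travel distance 110, fixed 14 → total 124.
Compare {Site 2, Site 3}: travel distance 118 + fixed 12 = 130.
Compare {Site 1, Site 2, Site 3}: travel distance 110 + fixed 22 = 132.
Compare {Site 3}: travel distance 162 + fixed 4 = 166.
All other subsets cost ≥ 130. Minimum total cost: 124.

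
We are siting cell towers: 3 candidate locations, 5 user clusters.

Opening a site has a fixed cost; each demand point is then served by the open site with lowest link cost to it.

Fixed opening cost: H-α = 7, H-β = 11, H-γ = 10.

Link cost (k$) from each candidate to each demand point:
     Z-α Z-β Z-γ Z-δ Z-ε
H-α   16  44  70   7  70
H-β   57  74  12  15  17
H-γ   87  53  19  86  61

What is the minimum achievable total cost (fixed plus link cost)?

Open {H-α, H-β}: assign each demand point to its cheapest open site.
  Z-α→H-α 16, Z-β→H-α 44, Z-γ→H-β 12, Z-δ→H-α 7, Z-ε→H-β 17
  link cost 96, fixed 18 → total 114.
Compare {H-α, H-β, H-γ}: link cost 96 + fixed 28 = 124.
Compare {H-α, H-γ}: link cost 147 + fixed 17 = 164.
Compare {H-β, H-γ}: link cost 154 + fixed 21 = 175.
All other subsets cost ≥ 124. Minimum total cost: 114.

114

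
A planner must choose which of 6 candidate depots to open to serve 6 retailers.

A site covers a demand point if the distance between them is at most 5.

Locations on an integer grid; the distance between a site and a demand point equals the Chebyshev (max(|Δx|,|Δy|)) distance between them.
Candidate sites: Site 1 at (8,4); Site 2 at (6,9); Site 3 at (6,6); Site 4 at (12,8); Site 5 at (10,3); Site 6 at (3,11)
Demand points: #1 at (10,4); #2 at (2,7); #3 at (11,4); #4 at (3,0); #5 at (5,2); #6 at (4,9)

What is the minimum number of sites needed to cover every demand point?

2

Coverage sets (demand points within 5 of each site):
  Site 1: {#1, #3, #4, #5, #6}
  Site 2: {#1, #2, #3, #6}
  Site 3: {#1, #2, #3, #5, #6}
  Site 4: {#1, #3}
  Site 5: {#1, #3, #5}
  Site 6: {#2, #6}
No single site covers all 6 demand points.
But {Site 1, Site 2} covers everything, so the minimum is 2.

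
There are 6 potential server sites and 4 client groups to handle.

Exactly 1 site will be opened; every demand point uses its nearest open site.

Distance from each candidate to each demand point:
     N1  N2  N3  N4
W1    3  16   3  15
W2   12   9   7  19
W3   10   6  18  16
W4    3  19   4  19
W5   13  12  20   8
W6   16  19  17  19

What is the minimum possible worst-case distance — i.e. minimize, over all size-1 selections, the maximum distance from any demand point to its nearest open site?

16

Open {W1}.
  Farthest demand point is N2 at distance 16 (to W1); all others are ≤ 16.
With {W3} the worst case is 18.
With {W2} the worst case is 19.
No size-1 selection achieves below 16.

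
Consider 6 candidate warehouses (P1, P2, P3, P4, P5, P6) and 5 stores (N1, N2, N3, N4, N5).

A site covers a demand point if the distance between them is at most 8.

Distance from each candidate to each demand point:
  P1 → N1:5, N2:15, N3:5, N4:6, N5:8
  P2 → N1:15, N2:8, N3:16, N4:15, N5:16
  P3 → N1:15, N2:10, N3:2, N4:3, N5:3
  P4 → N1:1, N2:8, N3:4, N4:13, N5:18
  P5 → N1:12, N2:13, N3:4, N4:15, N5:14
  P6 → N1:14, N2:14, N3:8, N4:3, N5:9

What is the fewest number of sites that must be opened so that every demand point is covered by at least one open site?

2

Coverage sets (demand points within 8 of each site):
  P1: {N1, N3, N4, N5}
  P2: {N2}
  P3: {N3, N4, N5}
  P4: {N1, N2, N3}
  P5: {N3}
  P6: {N3, N4}
No single site covers all 5 demand points.
But {P1, P2} covers everything, so the minimum is 2.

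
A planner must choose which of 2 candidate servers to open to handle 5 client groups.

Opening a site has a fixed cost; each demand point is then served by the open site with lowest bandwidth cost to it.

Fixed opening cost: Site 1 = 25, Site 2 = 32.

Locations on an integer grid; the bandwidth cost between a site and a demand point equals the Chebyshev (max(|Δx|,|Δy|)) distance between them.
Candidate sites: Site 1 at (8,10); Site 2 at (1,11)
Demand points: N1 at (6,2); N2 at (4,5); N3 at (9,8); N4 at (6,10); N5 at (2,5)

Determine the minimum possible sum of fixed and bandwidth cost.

Open {Site 1}: assign each demand point to its cheapest open site.
  N1→Site 1 8, N2→Site 1 5, N3→Site 1 2, N4→Site 1 2, N5→Site 1 6
  bandwidth cost 23, fixed 25 → total 48.
Compare {Site 2}: bandwidth cost 34 + fixed 32 = 66.
Compare {Site 1, Site 2}: bandwidth cost 23 + fixed 57 = 80.

48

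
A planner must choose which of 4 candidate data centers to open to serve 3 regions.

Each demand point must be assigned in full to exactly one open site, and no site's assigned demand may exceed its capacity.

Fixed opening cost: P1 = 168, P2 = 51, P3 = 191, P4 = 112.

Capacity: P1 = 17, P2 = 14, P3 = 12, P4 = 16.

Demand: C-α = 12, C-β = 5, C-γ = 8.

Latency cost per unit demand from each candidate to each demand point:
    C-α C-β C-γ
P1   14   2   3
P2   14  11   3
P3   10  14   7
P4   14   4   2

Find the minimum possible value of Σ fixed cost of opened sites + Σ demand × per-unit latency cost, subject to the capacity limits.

367

Open {P2, P4}; cheapest assignment that respects the capacities:
  P2 (cap 14, load 12): C-α — cost 12×14 = 168
  P4 (cap 16, load 13): C-β, C-γ — cost 5×4 + 8×2 = 36
  Shipping 204, fixed 163 → total 367.
  Any other capacity-feasible assignment to {P2, P4} ships for at least 204.
Compare {P1, P2}: its best feasible assignment gives total 421.
Compare {P2, P3}: its best feasible assignment gives total 441.
Every other set of open sites that can feasibly serve all demand totals ≥ 421 even under its best assignment. Minimum: 367.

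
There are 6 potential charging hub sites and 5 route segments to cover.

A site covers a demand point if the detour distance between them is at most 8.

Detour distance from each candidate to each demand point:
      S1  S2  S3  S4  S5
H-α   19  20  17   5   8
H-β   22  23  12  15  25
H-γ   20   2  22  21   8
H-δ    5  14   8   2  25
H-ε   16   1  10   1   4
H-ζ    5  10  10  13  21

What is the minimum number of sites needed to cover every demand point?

2

Coverage sets (demand points within 8 of each site):
  H-α: {S4, S5}
  H-β: {}
  H-γ: {S2, S5}
  H-δ: {S1, S3, S4}
  H-ε: {S2, S4, S5}
  H-ζ: {S1}
No single site covers all 5 demand points.
But {H-γ, H-δ} covers everything, so the minimum is 2.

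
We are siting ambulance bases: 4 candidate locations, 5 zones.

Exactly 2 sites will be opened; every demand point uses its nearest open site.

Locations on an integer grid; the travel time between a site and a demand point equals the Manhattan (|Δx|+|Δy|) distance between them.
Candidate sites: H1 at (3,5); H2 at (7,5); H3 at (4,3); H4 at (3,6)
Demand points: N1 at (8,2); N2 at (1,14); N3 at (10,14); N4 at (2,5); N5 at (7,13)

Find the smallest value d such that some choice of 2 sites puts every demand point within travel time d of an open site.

Open {H1, H2}.
  Farthest demand point is N3 at travel time 12 (to H2); all others are ≤ 12.
With {H2, H4} the worst case is 12.
With {H2, H3} the worst case is 14.
No size-2 selection achieves below 12.

12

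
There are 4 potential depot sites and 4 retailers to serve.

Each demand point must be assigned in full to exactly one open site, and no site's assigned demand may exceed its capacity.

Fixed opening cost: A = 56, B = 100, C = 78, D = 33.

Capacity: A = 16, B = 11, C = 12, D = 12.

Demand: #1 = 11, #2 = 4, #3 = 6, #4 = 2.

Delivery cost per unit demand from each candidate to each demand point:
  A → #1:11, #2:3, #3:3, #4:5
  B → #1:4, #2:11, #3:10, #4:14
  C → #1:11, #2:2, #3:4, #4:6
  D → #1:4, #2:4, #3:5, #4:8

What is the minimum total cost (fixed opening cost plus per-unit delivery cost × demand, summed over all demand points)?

173

Open {A, D}; cheapest assignment that respects the capacities:
  A (cap 16, load 12): #2, #3, #4 — cost 4×3 + 6×3 + 2×5 = 40
  D (cap 12, load 11): #1 — cost 11×4 = 44
  Shipping 84, fixed 89 → total 173.
  Any other capacity-feasible assignment to {A, D} ships for at least 84.
Compare {C, D}: its best feasible assignment gives total 199.
Compare {B, D}: its best feasible assignment gives total 239.
Every other set of open sites that can feasibly serve all demand totals ≥ 199 even under its best assignment. Minimum: 173.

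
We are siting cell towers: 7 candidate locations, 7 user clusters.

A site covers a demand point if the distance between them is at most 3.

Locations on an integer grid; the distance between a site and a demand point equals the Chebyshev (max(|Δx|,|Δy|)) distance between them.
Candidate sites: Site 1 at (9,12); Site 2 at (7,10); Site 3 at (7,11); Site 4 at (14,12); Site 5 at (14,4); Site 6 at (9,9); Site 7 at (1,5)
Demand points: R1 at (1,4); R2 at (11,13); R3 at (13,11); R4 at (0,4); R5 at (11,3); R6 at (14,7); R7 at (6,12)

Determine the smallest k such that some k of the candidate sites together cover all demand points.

4

Coverage sets (demand points within 3 of each site):
  Site 1: {R2, R7}
  Site 2: {R7}
  Site 3: {R7}
  Site 4: {R2, R3}
  Site 5: {R5, R6}
  Site 6: {R7}
  Site 7: {R1, R4}
No 3 sites suffice: every size-3 union leaves at least one demand point uncovered.
But {Site 1, Site 4, Site 5, Site 7} covers everything, so the minimum is 4.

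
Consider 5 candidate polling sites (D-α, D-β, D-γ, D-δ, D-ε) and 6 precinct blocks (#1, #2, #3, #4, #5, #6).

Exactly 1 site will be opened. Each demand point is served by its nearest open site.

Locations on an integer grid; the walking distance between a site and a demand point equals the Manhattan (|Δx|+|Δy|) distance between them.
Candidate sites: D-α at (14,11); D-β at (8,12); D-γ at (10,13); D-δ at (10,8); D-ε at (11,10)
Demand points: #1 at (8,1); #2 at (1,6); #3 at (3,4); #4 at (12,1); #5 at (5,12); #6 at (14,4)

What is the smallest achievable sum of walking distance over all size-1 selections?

Open {D-δ}.
  #1→D-δ 9, #2→D-δ 11, #3→D-δ 11, #4→D-δ 9, #5→D-δ 9, #6→D-δ 8  ⇒ total 57.
Compare {D-ε}: total 67.
Compare {D-β}: total 69.
No size-1 selection does better; minimum is 57.

57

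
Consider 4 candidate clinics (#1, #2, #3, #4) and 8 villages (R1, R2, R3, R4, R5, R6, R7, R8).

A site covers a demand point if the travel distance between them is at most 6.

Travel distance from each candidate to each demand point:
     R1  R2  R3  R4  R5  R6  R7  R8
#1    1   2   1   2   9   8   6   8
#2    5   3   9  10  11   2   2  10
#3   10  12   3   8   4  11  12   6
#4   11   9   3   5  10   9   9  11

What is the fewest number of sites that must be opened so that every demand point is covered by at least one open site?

3

Coverage sets (demand points within 6 of each site):
  #1: {R1, R2, R3, R4, R7}
  #2: {R1, R2, R6, R7}
  #3: {R3, R5, R8}
  #4: {R3, R4}
No 2 sites suffice: every size-2 union leaves at least one demand point uncovered.
But {#1, #2, #3} covers everything, so the minimum is 3.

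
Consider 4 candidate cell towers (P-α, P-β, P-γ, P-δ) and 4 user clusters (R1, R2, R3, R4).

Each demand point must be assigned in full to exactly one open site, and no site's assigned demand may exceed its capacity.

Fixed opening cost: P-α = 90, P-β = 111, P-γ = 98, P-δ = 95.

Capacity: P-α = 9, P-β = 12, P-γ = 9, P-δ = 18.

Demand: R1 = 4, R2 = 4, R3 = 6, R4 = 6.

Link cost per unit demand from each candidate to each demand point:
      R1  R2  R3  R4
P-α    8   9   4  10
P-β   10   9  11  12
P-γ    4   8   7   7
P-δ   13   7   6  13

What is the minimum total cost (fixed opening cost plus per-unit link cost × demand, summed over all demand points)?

351

Open {P-γ, P-δ}; cheapest assignment that respects the capacities:
  P-γ (cap 9, load 6): R4 — cost 6×7 = 42
  P-δ (cap 18, load 14): R1, R2, R3 — cost 4×13 + 4×7 + 6×6 = 116
  Shipping 158, fixed 193 → total 351.
  Any other capacity-feasible assignment to {P-γ, P-δ} ships for at least 158.
Compare {P-α, P-δ}: its best feasible assignment gives total 359.
Compare {P-β, P-δ}: its best feasible assignment gives total 382.
Every other set of open sites that can feasibly serve all demand totals ≥ 359 even under its best assignment. Minimum: 351.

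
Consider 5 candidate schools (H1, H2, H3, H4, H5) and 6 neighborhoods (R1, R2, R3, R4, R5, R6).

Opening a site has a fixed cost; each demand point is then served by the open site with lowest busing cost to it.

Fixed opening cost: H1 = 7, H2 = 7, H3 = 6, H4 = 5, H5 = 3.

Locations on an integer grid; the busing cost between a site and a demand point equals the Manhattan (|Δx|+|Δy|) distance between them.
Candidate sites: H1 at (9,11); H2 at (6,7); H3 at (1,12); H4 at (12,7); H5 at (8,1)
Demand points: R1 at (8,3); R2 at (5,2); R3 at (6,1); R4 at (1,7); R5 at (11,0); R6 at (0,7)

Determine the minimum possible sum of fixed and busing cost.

32

Open {H3, H5}: assign each demand point to its cheapest open site.
  R1→H5 2, R2→H5 4, R3→H5 2, R4→H3 5, R5→H5 4, R6→H3 6
  busing cost 23, fixed 9 → total 32.
Compare {H2, H5}: busing cost 23 + fixed 10 = 33.
Compare {H3, H4, H5}: busing cost 23 + fixed 14 = 37.
Compare {H2, H4, H5}: busing cost 23 + fixed 15 = 38.
All other subsets cost ≥ 33. Minimum total cost: 32.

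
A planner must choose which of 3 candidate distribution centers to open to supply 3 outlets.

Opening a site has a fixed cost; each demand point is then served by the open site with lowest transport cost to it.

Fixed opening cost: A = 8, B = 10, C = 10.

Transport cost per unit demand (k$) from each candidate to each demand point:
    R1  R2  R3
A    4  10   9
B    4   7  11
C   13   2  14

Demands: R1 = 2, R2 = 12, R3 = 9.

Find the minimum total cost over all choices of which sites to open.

Open {A, C}: assign each demand point to its cheapest open site.
  R1→A 2×4=8, R2→C 12×2=24, R3→A 9×9=81
  transport cost 113, fixed 18 → total 131.
Compare {A, B, C}: transport cost 113 + fixed 28 = 141.
Compare {B, C}: transport cost 131 + fixed 20 = 151.
Compare {C}: transport cost 176 + fixed 10 = 186.
All other subsets cost ≥ 141. Minimum total cost: 131.

131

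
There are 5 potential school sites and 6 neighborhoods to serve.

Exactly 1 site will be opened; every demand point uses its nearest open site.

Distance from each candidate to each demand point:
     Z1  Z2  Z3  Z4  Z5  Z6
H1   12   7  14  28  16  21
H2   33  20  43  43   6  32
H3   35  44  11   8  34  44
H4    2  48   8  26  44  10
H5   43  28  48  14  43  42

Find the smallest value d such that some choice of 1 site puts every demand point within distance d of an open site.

Open {H1}.
  Farthest demand point is Z4 at distance 28 (to H1); all others are ≤ 28.
With {H2} the worst case is 43.
With {H3} the worst case is 44.
No size-1 selection achieves below 28.

28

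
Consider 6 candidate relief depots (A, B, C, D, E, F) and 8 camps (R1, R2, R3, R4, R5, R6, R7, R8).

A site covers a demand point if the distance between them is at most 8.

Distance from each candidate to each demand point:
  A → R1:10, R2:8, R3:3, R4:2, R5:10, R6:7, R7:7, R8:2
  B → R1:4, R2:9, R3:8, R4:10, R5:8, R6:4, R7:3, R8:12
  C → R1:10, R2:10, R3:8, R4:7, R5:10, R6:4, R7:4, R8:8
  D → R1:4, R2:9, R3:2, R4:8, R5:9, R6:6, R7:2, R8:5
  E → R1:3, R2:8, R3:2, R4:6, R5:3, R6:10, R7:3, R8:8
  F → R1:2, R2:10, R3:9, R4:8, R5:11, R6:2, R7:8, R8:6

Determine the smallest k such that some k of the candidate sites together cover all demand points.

Coverage sets (demand points within 8 of each site):
  A: {R2, R3, R4, R6, R7, R8}
  B: {R1, R3, R5, R6, R7}
  C: {R3, R4, R6, R7, R8}
  D: {R1, R3, R4, R6, R7, R8}
  E: {R1, R2, R3, R4, R5, R7, R8}
  F: {R1, R4, R6, R7, R8}
No single site covers all 8 demand points.
But {A, B} covers everything, so the minimum is 2.

2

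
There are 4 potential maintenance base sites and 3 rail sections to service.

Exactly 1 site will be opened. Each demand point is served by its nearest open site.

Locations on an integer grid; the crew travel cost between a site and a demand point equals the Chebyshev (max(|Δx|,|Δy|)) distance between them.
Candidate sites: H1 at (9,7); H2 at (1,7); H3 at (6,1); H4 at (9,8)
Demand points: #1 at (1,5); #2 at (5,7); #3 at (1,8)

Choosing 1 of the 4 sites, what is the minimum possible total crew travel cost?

7

Open {H2}.
  #1→H2 2, #2→H2 4, #3→H2 1  ⇒ total 7.
Compare {H3}: total 18.
Compare {H1}: total 20.
No size-1 selection does better; minimum is 7.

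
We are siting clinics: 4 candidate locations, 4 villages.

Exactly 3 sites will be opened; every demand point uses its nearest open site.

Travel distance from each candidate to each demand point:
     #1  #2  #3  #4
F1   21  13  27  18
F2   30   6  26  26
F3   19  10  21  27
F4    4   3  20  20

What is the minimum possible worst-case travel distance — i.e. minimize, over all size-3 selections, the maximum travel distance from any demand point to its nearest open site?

Open {F1, F2, F4}.
  Farthest demand point is #3 at travel distance 20 (to F4); all others are ≤ 20.
With {F1, F3, F4} the worst case is 20.
With {F2, F3, F4} the worst case is 20.
No size-3 selection achieves below 20.

20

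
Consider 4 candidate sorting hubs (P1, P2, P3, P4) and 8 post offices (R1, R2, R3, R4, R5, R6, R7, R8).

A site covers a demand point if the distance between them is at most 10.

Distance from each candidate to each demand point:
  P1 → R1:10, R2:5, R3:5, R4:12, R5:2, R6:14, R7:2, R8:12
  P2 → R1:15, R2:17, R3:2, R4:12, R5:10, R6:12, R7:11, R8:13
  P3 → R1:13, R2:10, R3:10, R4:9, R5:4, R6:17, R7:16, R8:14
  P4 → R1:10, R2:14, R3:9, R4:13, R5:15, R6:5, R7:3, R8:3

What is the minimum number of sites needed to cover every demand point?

2

Coverage sets (demand points within 10 of each site):
  P1: {R1, R2, R3, R5, R7}
  P2: {R3, R5}
  P3: {R2, R3, R4, R5}
  P4: {R1, R3, R6, R7, R8}
No single site covers all 8 demand points.
But {P3, P4} covers everything, so the minimum is 2.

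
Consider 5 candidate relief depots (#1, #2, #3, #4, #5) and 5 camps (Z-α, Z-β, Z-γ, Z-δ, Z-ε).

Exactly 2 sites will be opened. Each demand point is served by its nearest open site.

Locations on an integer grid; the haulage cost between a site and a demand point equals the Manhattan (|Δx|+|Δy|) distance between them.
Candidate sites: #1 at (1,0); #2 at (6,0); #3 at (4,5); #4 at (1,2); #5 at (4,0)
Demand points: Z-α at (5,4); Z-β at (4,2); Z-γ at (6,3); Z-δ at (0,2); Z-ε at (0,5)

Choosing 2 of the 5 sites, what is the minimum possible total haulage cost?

Open {#3, #4}.
  Z-α→#3 2, Z-β→#3 3, Z-γ→#3 4, Z-δ→#4 1, Z-ε→#3 4  ⇒ total 14.
Compare {#1, #3}: total 16.
Compare {#2, #4}: total 16.
No size-2 selection does better; minimum is 14.

14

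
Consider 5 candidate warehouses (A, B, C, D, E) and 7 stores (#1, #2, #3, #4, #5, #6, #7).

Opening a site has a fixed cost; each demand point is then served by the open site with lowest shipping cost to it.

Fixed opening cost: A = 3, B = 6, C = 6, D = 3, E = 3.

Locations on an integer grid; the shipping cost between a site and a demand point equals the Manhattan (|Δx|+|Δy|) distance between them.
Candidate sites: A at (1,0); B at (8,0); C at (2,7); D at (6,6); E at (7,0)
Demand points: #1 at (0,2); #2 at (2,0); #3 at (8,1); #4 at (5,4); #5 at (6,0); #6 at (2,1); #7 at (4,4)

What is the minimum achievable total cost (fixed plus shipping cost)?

25

Open {A, D, E}: assign each demand point to its cheapest open site.
  #1→A 3, #2→A 1, #3→E 2, #4→D 3, #5→E 1, #6→A 2, #7→D 4
  shipping cost 16, fixed 9 → total 25.
Compare {A, E}: shipping cost 22 + fixed 6 = 28.
Compare {A, B, D}: shipping cost 16 + fixed 12 = 28.
Compare {A, B, D, E}: shipping cost 15 + fixed 15 = 30.
All other subsets cost ≥ 28. Minimum total cost: 25.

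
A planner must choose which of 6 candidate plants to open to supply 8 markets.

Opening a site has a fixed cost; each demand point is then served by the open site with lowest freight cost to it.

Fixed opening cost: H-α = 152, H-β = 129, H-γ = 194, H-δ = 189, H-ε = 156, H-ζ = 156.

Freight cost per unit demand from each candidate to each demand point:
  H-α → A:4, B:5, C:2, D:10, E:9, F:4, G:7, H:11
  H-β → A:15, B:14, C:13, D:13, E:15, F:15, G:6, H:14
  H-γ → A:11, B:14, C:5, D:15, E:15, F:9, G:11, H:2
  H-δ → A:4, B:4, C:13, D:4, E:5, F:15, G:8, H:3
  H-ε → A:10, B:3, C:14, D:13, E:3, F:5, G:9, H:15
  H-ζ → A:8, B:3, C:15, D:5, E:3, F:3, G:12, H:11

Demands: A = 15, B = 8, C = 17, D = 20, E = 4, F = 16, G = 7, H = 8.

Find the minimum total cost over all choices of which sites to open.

Open {H-α, H-δ}: assign each demand point to its cheapest open site.
  A→H-α 15×4=60, B→H-δ 8×4=32, C→H-α 17×2=34, D→H-δ 20×4=80, E→H-δ 4×5=20, F→H-α 16×4=64, G→H-α 7×7=49, H→H-δ 8×3=24
  freight cost 363, fixed 341 → total 704.
Compare {H-α}: freight cost 571 + fixed 152 = 723.
Compare {H-α, H-ζ}: freight cost 415 + fixed 308 = 723.
Compare {H-α, H-β, H-δ}: freight cost 356 + fixed 470 = 826.
All other subsets cost ≥ 723. Minimum total cost: 704.

704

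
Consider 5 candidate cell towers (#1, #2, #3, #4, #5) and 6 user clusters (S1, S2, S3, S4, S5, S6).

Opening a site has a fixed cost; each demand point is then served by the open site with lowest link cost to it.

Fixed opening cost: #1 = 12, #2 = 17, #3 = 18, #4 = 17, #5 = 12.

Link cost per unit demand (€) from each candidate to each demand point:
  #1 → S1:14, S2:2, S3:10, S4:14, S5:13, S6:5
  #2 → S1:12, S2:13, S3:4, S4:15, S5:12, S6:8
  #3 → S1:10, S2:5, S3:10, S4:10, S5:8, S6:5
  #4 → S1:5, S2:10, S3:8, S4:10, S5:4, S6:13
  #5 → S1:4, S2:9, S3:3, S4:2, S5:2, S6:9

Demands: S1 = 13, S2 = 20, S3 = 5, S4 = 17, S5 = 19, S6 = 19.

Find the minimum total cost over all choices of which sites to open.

298

Open {#1, #5}: assign each demand point to its cheapest open site.
  S1→#5 13×4=52, S2→#1 20×2=40, S3→#5 5×3=15, S4→#5 17×2=34, S5→#5 19×2=38, S6→#1 19×5=95
  link cost 274, fixed 24 → total 298.
Compare {#1, #2, #5}: link cost 274 + fixed 41 = 315.
Compare {#1, #4, #5}: link cost 274 + fixed 41 = 315.
Compare {#1, #3, #5}: link cost 274 + fixed 42 = 316.
All other subsets cost ≥ 315. Minimum total cost: 298.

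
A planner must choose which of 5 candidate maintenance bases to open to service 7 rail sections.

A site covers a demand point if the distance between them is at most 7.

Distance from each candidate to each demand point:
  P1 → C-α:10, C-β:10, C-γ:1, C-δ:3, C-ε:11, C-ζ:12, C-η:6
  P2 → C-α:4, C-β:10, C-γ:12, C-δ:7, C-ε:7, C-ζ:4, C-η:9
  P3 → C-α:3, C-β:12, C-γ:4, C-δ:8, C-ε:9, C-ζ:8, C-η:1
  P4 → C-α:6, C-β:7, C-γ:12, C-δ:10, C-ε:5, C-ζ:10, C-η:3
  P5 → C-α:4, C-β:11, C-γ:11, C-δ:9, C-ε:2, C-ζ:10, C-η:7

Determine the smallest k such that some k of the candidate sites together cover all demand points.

3

Coverage sets (demand points within 7 of each site):
  P1: {C-γ, C-δ, C-η}
  P2: {C-α, C-δ, C-ε, C-ζ}
  P3: {C-α, C-γ, C-η}
  P4: {C-α, C-β, C-ε, C-η}
  P5: {C-α, C-ε, C-η}
No 2 sites suffice: every size-2 union leaves at least one demand point uncovered.
But {P1, P2, P4} covers everything, so the minimum is 3.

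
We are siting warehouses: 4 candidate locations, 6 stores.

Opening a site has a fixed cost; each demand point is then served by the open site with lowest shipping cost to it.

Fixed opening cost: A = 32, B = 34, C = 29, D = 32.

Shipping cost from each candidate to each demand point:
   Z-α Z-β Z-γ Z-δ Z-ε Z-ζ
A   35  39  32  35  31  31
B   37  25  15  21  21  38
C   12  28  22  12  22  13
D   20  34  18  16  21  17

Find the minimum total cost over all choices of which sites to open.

Open {C}: assign each demand point to its cheapest open site.
  Z-α→C 12, Z-β→C 28, Z-γ→C 22, Z-δ→C 12, Z-ε→C 22, Z-ζ→C 13
  shipping cost 109, fixed 29 → total 138.
Compare {D}: shipping cost 126 + fixed 32 = 158.
Compare {B, C}: shipping cost 98 + fixed 63 = 161.
Compare {C, D}: shipping cost 104 + fixed 61 = 165.
All other subsets cost ≥ 158. Minimum total cost: 138.

138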